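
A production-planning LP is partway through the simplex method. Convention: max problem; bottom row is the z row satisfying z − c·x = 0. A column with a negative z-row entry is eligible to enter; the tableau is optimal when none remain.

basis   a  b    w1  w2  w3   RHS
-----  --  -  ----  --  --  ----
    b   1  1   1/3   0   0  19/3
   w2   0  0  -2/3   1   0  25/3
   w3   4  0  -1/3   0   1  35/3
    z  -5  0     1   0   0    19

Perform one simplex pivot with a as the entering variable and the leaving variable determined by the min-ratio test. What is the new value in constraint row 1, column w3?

-1/4

Ratio test on column a — row 1: (19/3)/1 = 19/3; row 2: entry 0 ≤ 0; row 3: (35/3)/4 = 35/12. Minimum is 35/12 at row 3 (w3 leaves); pivot element 4.
Divide row 3 by 4; eliminate column a from the other rows.
Row 1 update in column w3: 0 − 1·(1/4) = -1/4.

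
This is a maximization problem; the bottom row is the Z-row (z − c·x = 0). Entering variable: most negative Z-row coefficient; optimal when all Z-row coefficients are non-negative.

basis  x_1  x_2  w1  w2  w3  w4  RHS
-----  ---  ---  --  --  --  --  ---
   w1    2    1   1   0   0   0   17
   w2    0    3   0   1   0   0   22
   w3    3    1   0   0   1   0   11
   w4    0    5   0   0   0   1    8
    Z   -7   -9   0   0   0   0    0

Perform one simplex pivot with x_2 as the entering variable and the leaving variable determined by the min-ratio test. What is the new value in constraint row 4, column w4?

1/5

Ratio test on column x_2 — row 1: 17/1 = 17; row 2: 22/3 = 22/3; row 3: 11/1 = 11; row 4: 8/5 = 8/5. Minimum is 8/5 at row 4 (w4 leaves); pivot element 5.
Divide row 4 by 5; eliminate column x_2 from the other rows.
In the new row 4, the w4 entry is the old entry divided by the pivot: 1/5 = 1/5.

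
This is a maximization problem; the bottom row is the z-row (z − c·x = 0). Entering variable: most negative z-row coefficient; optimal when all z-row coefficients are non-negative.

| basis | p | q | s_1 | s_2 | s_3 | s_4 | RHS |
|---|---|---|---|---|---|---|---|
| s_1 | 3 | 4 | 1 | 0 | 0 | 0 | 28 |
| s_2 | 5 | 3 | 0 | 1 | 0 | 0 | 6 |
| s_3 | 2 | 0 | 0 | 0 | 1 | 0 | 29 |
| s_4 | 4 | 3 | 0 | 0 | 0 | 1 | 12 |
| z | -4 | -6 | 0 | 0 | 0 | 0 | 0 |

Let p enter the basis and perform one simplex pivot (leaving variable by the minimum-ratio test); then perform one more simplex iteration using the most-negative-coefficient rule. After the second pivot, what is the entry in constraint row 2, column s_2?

1/3

Ratio test on column p — row 1: 28/3 = 28/3; row 2: 6/5 = 6/5; row 3: 29/2 = 29/2; row 4: 12/4 = 3. Minimum is 6/5 at row 2 (s_2 leaves); pivot element 5.
Divide row 2 by 5; eliminate column p from the other rows.
Second iteration: most negative z-row entry is -18/5 in column q, so q enters.
Ratio test on column q — row 1: (122/5)/(11/5) = 122/11; row 2: (6/5)/(3/5) = 2; row 3: entry -6/5 ≤ 0; row 4: (36/5)/(3/5) = 12. Minimum is 2 at row 2 (p leaves); pivot element 3/5.
Divide row 2 by 3/5; eliminate column q from the other rows.
After both pivots, the entry at constraint row 2, column s_2 is 1/3.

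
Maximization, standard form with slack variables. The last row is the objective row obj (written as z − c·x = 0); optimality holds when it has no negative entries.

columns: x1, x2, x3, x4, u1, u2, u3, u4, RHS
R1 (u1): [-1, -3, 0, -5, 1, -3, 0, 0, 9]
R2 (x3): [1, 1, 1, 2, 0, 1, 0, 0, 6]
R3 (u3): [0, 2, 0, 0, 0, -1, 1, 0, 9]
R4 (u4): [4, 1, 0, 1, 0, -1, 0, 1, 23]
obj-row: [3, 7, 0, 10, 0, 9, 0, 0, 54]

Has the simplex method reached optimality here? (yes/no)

yes

Every obj-row coefficient is ≥ 0, so the tableau is optimal.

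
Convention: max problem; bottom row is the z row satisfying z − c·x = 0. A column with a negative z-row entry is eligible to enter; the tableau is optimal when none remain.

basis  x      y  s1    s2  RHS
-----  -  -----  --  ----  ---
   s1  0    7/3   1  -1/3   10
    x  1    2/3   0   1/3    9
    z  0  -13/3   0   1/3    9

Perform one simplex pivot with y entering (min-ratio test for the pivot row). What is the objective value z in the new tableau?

193/7

Ratio test on column y — row 1: 10/(7/3) = 30/7; row 2: 9/(2/3) = 27/2. Minimum is 30/7 at row 1 (s1 leaves); pivot element 7/3.
Pivot on row 1; the z-row RHS becomes 9 − (-13/3)·(30/7) = 193/7.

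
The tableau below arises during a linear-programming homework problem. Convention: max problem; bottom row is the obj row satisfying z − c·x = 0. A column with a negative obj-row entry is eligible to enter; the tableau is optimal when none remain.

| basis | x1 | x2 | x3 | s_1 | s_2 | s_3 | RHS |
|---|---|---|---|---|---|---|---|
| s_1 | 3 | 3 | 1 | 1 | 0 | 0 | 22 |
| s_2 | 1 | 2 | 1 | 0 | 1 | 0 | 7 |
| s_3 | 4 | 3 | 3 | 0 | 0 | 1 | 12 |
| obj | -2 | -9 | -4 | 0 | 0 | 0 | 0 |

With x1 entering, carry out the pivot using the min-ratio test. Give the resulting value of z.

Ratio test on column x1 — row 1: 22/3 = 22/3; row 2: 7/1 = 7; row 3: 12/4 = 3. Minimum is 3 at row 3 (s_3 leaves); pivot element 4.
Pivot on row 3; the obj-row RHS becomes 0 − (-2)·3 = 6.

6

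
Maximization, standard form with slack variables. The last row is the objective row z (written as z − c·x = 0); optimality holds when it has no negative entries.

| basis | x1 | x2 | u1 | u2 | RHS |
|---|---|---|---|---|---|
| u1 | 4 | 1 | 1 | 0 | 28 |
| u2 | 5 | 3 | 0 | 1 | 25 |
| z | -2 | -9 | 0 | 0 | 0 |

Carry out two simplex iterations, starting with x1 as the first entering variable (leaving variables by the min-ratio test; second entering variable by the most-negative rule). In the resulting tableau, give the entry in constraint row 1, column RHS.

Ratio test on column x1 — row 1: 28/4 = 7; row 2: 25/5 = 5. Minimum is 5 at row 2 (u2 leaves); pivot element 5.
Divide row 2 by 5; eliminate column x1 from the other rows.
Second iteration: most negative z-row entry is -39/5 in column x2, so x2 enters.
Ratio test on column x2 — row 1: entry -7/5 ≤ 0; row 2: 5/(3/5) = 25/3. Minimum is 25/3 at row 2 (x1 leaves); pivot element 3/5.
Divide row 2 by 3/5; eliminate column x2 from the other rows.
After both pivots, the entry at constraint row 1, column RHS is 59/3.

59/3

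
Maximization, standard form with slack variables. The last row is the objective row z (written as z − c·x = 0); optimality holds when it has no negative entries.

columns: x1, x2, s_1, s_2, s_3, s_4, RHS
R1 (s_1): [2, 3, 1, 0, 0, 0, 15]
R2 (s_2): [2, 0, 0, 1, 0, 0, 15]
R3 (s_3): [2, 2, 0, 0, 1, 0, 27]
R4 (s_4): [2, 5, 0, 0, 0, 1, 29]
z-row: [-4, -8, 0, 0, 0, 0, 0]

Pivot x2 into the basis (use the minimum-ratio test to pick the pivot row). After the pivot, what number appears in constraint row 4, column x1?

-4/3

Ratio test on column x2 — row 1: 15/3 = 5; row 2: entry 0 ≤ 0; row 3: 27/2 = 27/2; row 4: 29/5 = 29/5. Minimum is 5 at row 1 (s_1 leaves); pivot element 3.
Divide row 1 by 3; eliminate column x2 from the other rows.
Row 4 update in column x1: 2 − 5·(2/3) = -4/3.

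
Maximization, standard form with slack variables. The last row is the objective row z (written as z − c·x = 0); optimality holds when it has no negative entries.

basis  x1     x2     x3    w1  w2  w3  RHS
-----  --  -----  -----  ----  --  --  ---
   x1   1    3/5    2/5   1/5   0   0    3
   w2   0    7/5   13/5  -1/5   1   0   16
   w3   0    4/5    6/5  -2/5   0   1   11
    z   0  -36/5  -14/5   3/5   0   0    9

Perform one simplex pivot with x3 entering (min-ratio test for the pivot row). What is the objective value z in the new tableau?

Ratio test on column x3 — row 1: 3/(2/5) = 15/2; row 2: 16/(13/5) = 80/13; row 3: 11/(6/5) = 55/6. Minimum is 80/13 at row 2 (w2 leaves); pivot element 13/5.
Pivot on row 2; the z-row RHS becomes 9 − (-14/5)·(80/13) = 341/13.

341/13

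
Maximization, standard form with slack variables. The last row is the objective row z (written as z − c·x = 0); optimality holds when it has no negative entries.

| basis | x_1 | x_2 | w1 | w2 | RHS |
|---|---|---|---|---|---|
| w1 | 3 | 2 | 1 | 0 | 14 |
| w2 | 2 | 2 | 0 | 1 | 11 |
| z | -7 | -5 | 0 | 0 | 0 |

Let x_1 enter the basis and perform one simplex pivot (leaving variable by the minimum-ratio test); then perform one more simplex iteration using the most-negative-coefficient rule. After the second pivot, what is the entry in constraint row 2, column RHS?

5/2

Ratio test on column x_1 — row 1: 14/3 = 14/3; row 2: 11/2 = 11/2. Minimum is 14/3 at row 1 (w1 leaves); pivot element 3.
Divide row 1 by 3; eliminate column x_1 from the other rows.
Second iteration: most negative z-row entry is -1/3 in column x_2, so x_2 enters.
Ratio test on column x_2 — row 1: (14/3)/(2/3) = 7; row 2: (5/3)/(2/3) = 5/2. Minimum is 5/2 at row 2 (w2 leaves); pivot element 2/3.
Divide row 2 by 2/3; eliminate column x_2 from the other rows.
After both pivots, the entry at constraint row 2, column RHS is 5/2.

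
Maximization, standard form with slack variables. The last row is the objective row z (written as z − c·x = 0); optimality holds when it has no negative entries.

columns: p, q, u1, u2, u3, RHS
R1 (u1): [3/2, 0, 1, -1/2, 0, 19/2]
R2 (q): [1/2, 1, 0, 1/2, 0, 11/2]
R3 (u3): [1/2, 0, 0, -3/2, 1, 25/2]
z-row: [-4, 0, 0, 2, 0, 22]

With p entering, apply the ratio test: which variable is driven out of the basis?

u1

Column p entries and ratios — u1: (19/2)/(3/2) = 19/3; q: (11/2)/(1/2) = 11; u3: (25/2)/(1/2) = 25.
Smallest ratio is 19/3 in the row of u1, so u1 leaves.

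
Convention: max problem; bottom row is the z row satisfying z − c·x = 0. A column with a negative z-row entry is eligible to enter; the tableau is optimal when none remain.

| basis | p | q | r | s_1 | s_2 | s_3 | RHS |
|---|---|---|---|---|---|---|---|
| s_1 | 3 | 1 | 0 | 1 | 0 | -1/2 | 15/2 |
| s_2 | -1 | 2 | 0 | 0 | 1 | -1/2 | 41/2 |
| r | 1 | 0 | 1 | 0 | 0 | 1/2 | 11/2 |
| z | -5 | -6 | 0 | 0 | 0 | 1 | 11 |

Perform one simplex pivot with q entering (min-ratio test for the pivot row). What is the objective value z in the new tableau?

Ratio test on column q — row 1: (15/2)/1 = 15/2; row 2: (41/2)/2 = 41/4; row 3: entry 0 ≤ 0. Minimum is 15/2 at row 1 (s_1 leaves); pivot element 1.
Pivot on row 1; the z-row RHS becomes 11 − (-6)·(15/2) = 56.

56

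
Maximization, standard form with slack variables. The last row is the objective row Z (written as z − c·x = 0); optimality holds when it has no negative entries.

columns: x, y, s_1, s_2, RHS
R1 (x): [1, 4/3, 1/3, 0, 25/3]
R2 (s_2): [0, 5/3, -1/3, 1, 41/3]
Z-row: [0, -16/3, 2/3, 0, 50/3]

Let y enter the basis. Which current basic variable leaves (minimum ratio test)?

Column y entries and ratios — x: (25/3)/(4/3) = 25/4; s_2: (41/3)/(5/3) = 41/5.
Smallest ratio is 25/4 in the row of x, so x leaves.

x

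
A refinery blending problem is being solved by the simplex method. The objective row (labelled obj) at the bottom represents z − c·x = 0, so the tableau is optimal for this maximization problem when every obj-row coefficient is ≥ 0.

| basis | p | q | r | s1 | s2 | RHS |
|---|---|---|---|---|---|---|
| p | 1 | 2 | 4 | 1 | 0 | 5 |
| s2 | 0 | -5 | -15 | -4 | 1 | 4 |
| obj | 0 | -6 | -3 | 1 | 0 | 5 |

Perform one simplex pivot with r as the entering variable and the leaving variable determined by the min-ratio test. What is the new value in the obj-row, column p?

Ratio test on column r — row 1: 5/4 = 5/4; row 2: entry -15 ≤ 0. Minimum is 5/4 at row 1 (p leaves); pivot element 4.
Divide row 1 by 4; eliminate column r from the other rows.
obj-row update in column p: 0 − (-3)·(1/4) = 3/4.

3/4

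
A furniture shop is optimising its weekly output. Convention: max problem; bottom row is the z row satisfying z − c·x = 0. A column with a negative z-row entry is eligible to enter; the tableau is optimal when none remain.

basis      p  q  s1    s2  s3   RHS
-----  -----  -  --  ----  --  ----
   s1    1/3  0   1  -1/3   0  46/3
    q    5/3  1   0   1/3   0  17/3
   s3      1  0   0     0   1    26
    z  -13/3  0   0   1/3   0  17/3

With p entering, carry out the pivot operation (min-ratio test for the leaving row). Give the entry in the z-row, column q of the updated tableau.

Ratio test on column p — row 1: (46/3)/(1/3) = 46; row 2: (17/3)/(5/3) = 17/5; row 3: 26/1 = 26. Minimum is 17/5 at row 2 (q leaves); pivot element 5/3.
Divide row 2 by 5/3; eliminate column p from the other rows.
z-row update in column q: 0 − (-13/3)·(3/5) = 13/5.

13/5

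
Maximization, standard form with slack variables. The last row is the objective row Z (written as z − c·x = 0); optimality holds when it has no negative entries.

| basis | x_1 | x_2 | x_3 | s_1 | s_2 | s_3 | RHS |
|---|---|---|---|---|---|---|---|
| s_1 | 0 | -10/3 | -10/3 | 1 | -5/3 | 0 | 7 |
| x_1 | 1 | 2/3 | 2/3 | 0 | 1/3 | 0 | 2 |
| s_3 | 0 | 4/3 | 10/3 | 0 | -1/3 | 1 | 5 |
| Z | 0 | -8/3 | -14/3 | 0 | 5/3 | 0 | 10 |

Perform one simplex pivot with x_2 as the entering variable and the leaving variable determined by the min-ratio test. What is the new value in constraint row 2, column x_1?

Ratio test on column x_2 — row 1: entry -10/3 ≤ 0; row 2: 2/(2/3) = 3; row 3: 5/(4/3) = 15/4. Minimum is 3 at row 2 (x_1 leaves); pivot element 2/3.
Divide row 2 by 2/3; eliminate column x_2 from the other rows.
In the new row 2, the x_1 entry is the old entry divided by the pivot: 1/(2/3) = 3/2.

3/2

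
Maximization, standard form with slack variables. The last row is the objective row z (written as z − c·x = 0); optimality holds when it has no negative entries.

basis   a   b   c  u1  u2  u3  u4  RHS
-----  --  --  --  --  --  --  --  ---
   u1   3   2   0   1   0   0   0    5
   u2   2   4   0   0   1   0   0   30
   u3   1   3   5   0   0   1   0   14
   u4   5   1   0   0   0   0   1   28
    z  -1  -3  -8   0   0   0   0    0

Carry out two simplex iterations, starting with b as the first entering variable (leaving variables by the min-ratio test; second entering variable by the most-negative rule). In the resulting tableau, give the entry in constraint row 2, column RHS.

20

Ratio test on column b — row 1: 5/2 = 5/2; row 2: 30/4 = 15/2; row 3: 14/3 = 14/3; row 4: 28/1 = 28. Minimum is 5/2 at row 1 (u1 leaves); pivot element 2.
Divide row 1 by 2; eliminate column b from the other rows.
Second iteration: most negative z-row entry is -8 in column c, so c enters.
Ratio test on column c — row 1: entry 0 ≤ 0; row 2: entry 0 ≤ 0; row 3: (13/2)/5 = 13/10; row 4: entry 0 ≤ 0. Minimum is 13/10 at row 3 (u3 leaves); pivot element 5.
Divide row 3 by 5; eliminate column c from the other rows.
After both pivots, the entry at constraint row 2, column RHS is 20.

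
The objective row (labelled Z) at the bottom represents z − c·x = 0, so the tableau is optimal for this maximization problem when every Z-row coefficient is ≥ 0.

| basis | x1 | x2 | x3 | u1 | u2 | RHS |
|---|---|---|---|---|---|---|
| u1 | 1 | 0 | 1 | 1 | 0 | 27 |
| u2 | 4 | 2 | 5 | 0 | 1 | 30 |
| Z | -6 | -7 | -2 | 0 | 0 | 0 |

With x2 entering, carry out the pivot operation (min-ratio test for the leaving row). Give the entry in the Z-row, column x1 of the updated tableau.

8

Ratio test on column x2 — row 1: entry 0 ≤ 0; row 2: 30/2 = 15. Minimum is 15 at row 2 (u2 leaves); pivot element 2.
Divide row 2 by 2; eliminate column x2 from the other rows.
Z-row update in column x1: -6 − (-7)·2 = 8.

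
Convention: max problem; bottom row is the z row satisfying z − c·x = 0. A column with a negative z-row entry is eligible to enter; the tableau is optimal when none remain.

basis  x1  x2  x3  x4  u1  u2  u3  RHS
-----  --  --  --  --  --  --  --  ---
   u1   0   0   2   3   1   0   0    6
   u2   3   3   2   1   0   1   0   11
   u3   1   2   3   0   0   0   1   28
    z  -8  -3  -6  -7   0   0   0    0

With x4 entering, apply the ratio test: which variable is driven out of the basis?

u1

Column x4 entries and ratios — u1: 6/3 = 2; u2: 11/1 = 11; u3: 0 ≤ 0, skip.
Smallest ratio is 2 in the row of u1, so u1 leaves.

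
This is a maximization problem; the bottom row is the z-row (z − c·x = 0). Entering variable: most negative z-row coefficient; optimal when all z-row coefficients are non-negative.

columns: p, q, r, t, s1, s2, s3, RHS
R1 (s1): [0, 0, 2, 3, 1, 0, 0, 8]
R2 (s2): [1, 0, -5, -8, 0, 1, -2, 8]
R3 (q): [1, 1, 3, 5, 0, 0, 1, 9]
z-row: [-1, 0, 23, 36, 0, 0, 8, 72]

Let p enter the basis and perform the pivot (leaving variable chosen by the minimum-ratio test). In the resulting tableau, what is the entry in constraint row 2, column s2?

Ratio test on column p — row 1: entry 0 ≤ 0; row 2: 8/1 = 8; row 3: 9/1 = 9. Minimum is 8 at row 2 (s2 leaves); pivot element 1.
Divide row 2 by 1; eliminate column p from the other rows.
In the new row 2, the s2 entry is the old entry divided by the pivot: 1/1 = 1.

1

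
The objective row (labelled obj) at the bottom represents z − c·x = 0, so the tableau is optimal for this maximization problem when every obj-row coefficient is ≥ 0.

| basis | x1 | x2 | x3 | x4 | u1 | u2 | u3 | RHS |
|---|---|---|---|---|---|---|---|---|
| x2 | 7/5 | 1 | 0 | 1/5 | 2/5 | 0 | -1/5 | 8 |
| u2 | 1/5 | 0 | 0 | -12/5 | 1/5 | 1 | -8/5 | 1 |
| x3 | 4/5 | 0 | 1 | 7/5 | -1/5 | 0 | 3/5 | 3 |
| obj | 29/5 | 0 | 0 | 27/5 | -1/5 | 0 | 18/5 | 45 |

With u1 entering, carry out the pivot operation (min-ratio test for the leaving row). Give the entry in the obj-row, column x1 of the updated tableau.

Ratio test on column u1 — row 1: 8/(2/5) = 20; row 2: 1/(1/5) = 5; row 3: entry -1/5 ≤ 0. Minimum is 5 at row 2 (u2 leaves); pivot element 1/5.
Divide row 2 by 1/5; eliminate column u1 from the other rows.
obj-row update in column x1: 29/5 − (-1/5)·1 = 6.

6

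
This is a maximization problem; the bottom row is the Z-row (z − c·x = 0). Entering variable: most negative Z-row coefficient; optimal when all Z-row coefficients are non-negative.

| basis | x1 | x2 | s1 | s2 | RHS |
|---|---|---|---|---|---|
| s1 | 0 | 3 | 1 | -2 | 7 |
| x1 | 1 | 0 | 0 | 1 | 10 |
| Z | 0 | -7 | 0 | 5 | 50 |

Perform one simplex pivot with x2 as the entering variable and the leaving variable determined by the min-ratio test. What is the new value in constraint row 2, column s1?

0

Ratio test on column x2 — row 1: 7/3 = 7/3; row 2: entry 0 ≤ 0. Minimum is 7/3 at row 1 (s1 leaves); pivot element 3.
Divide row 1 by 3; eliminate column x2 from the other rows.
Row 2 update in column s1: 0 − 0·(1/3) = 0.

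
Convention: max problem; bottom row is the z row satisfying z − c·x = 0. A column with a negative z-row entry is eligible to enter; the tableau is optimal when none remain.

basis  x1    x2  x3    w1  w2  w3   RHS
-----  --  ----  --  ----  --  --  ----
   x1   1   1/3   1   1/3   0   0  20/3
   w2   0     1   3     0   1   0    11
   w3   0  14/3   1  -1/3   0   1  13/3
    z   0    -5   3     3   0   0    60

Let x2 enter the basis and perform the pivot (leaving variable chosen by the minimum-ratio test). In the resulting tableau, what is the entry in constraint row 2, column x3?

Ratio test on column x2 — row 1: (20/3)/(1/3) = 20; row 2: 11/1 = 11; row 3: (13/3)/(14/3) = 13/14. Minimum is 13/14 at row 3 (w3 leaves); pivot element 14/3.
Divide row 3 by 14/3; eliminate column x2 from the other rows.
Row 2 update in column x3: 3 − 1·(3/14) = 39/14.

39/14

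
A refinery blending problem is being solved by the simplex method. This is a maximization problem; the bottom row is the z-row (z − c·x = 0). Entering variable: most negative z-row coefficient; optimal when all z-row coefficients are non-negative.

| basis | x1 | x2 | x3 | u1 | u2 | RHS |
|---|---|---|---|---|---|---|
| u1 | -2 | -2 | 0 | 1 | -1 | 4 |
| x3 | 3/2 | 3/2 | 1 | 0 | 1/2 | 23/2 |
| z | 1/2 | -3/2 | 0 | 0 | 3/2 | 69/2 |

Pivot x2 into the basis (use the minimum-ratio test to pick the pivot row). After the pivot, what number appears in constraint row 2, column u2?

1/3

Ratio test on column x2 — row 1: entry -2 ≤ 0; row 2: (23/2)/(3/2) = 23/3. Minimum is 23/3 at row 2 (x3 leaves); pivot element 3/2.
Divide row 2 by 3/2; eliminate column x2 from the other rows.
In the new row 2, the u2 entry is the old entry divided by the pivot: (1/2)/(3/2) = 1/3.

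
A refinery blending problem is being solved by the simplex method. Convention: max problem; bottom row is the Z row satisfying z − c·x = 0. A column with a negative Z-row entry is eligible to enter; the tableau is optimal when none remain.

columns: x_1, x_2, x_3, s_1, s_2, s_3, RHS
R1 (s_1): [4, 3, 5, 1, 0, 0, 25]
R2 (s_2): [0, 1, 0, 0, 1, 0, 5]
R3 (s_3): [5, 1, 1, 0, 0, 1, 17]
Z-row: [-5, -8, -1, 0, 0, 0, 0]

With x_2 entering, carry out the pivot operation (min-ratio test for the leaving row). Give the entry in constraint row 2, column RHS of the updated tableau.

5

Ratio test on column x_2 — row 1: 25/3 = 25/3; row 2: 5/1 = 5; row 3: 17/1 = 17. Minimum is 5 at row 2 (s_2 leaves); pivot element 1.
Divide row 2 by 1; eliminate column x_2 from the other rows.
In the new row 2, the RHS entry is the old entry divided by the pivot: 5/1 = 5.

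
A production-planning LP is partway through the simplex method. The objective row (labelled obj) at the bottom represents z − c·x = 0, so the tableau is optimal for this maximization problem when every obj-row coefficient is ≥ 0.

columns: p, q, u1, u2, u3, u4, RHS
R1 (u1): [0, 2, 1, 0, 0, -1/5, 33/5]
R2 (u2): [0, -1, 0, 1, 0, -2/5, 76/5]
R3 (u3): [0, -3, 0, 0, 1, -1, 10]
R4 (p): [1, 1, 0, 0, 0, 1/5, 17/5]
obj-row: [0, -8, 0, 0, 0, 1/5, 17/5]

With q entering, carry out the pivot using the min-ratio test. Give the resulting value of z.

149/5

Ratio test on column q — row 1: (33/5)/2 = 33/10; row 2: entry -1 ≤ 0; row 3: entry -3 ≤ 0; row 4: (17/5)/1 = 17/5. Minimum is 33/10 at row 1 (u1 leaves); pivot element 2.
Pivot on row 1; the obj-row RHS becomes 17/5 − (-8)·(33/10) = 149/5.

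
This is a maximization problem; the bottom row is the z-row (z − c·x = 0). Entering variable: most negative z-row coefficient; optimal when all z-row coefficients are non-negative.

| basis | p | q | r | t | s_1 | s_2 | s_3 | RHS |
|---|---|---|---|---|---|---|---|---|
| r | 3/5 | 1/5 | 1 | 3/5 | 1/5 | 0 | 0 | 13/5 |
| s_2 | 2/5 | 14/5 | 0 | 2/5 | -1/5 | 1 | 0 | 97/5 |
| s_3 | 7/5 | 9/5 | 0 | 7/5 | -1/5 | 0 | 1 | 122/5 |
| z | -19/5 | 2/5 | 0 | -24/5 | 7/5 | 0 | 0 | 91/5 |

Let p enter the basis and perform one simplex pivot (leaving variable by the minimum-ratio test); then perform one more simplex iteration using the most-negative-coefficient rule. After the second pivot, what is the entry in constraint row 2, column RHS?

Ratio test on column p — row 1: (13/5)/(3/5) = 13/3; row 2: (97/5)/(2/5) = 97/2; row 3: (122/5)/(7/5) = 122/7. Minimum is 13/3 at row 1 (r leaves); pivot element 3/5.
Divide row 1 by 3/5; eliminate column p from the other rows.
Second iteration: most negative z-row entry is -1 in column t, so t enters.
Ratio test on column t — row 1: (13/3)/1 = 13/3; row 2: entry 0 ≤ 0; row 3: entry 0 ≤ 0. Minimum is 13/3 at row 1 (p leaves); pivot element 1.
Divide row 1 by 1; eliminate column t from the other rows.
After both pivots, the entry at constraint row 2, column RHS is 53/3.

53/3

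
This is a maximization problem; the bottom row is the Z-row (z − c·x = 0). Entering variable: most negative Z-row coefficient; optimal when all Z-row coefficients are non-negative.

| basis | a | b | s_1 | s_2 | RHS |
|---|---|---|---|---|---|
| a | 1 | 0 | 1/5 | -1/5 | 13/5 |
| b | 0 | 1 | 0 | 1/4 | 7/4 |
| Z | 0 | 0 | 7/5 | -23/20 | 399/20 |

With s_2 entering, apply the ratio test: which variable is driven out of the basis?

b

Column s_2 entries and ratios — a: -1/5 ≤ 0, skip; b: (7/4)/(1/4) = 7.
Smallest ratio is 7 in the row of b, so b leaves.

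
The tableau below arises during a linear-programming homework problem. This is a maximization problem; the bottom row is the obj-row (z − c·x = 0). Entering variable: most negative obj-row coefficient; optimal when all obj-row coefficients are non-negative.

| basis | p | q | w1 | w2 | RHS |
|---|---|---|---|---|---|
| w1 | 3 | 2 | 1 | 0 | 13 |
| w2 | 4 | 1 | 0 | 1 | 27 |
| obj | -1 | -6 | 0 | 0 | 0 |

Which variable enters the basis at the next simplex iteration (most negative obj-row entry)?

q

Negative obj-row entries: p: -1, q: -6.
The most negative is -6 in column q, so q enters.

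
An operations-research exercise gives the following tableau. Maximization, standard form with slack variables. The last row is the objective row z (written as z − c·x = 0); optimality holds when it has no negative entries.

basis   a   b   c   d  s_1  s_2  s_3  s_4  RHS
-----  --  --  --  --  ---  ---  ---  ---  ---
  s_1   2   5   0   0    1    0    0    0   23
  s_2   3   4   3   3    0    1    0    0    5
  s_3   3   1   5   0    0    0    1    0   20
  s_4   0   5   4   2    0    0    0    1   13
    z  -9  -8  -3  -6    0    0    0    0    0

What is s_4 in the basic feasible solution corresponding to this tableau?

s_4 is basic (row 4); its value is the RHS of that row, 13.

13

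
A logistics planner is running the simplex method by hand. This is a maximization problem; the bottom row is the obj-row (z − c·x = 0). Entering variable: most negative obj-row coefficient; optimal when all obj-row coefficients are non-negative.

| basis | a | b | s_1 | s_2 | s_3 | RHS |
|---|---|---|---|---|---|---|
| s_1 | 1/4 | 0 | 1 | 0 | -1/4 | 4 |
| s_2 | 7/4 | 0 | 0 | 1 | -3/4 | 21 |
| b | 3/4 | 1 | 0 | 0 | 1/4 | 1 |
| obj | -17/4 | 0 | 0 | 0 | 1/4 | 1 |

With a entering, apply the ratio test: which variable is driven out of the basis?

b

Column a entries and ratios — s_1: 4/(1/4) = 16; s_2: 21/(7/4) = 12; b: 1/(3/4) = 4/3.
Smallest ratio is 4/3 in the row of b, so b leaves.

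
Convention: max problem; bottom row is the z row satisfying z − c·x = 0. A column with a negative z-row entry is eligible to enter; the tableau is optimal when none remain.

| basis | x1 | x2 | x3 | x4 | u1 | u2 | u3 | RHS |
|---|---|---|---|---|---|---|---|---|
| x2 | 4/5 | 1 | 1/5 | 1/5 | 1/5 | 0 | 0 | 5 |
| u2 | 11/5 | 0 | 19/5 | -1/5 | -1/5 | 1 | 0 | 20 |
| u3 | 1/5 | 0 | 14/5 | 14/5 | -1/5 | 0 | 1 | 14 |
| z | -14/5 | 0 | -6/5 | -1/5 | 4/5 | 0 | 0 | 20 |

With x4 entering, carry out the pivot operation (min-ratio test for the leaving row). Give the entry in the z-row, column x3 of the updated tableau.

Ratio test on column x4 — row 1: 5/(1/5) = 25; row 2: entry -1/5 ≤ 0; row 3: 14/(14/5) = 5. Minimum is 5 at row 3 (u3 leaves); pivot element 14/5.
Divide row 3 by 14/5; eliminate column x4 from the other rows.
z-row update in column x3: -6/5 − (-1/5)·1 = -1.

-1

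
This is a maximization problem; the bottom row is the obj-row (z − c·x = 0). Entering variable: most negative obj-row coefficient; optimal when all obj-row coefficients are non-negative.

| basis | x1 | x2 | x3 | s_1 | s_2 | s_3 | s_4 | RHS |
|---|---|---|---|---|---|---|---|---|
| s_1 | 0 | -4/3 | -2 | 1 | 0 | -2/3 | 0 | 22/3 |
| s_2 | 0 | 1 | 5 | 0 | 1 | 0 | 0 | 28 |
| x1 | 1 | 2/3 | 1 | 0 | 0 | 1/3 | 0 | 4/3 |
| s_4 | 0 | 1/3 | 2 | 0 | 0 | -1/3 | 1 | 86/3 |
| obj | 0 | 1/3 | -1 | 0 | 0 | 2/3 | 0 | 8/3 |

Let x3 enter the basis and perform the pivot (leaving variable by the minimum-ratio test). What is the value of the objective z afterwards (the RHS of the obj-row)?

Ratio test on column x3 — row 1: entry -2 ≤ 0; row 2: 28/5 = 28/5; row 3: (4/3)/1 = 4/3; row 4: (86/3)/2 = 43/3. Minimum is 4/3 at row 3 (x1 leaves); pivot element 1.
Pivot on row 3; the obj-row RHS becomes 8/3 − (-1)·(4/3) = 4.

4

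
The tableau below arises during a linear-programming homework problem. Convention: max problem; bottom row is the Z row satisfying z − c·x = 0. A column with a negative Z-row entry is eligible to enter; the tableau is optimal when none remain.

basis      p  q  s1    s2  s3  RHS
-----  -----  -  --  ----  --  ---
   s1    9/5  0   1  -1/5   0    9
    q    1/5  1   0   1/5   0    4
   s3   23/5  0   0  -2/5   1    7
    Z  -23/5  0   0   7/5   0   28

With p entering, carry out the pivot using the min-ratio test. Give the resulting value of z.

35

Ratio test on column p — row 1: 9/(9/5) = 5; row 2: 4/(1/5) = 20; row 3: 7/(23/5) = 35/23. Minimum is 35/23 at row 3 (s3 leaves); pivot element 23/5.
Pivot on row 3; the Z-row RHS becomes 28 − (-23/5)·(35/23) = 35.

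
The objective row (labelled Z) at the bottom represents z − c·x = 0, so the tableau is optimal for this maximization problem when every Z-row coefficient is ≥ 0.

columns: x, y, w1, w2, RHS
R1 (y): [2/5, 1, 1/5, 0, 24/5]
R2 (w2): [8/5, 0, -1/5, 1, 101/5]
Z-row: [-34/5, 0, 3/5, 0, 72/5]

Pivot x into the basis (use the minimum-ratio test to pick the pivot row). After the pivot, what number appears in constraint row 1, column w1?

Ratio test on column x — row 1: (24/5)/(2/5) = 12; row 2: (101/5)/(8/5) = 101/8. Minimum is 12 at row 1 (y leaves); pivot element 2/5.
Divide row 1 by 2/5; eliminate column x from the other rows.
In the new row 1, the w1 entry is the old entry divided by the pivot: (1/5)/(2/5) = 1/2.

1/2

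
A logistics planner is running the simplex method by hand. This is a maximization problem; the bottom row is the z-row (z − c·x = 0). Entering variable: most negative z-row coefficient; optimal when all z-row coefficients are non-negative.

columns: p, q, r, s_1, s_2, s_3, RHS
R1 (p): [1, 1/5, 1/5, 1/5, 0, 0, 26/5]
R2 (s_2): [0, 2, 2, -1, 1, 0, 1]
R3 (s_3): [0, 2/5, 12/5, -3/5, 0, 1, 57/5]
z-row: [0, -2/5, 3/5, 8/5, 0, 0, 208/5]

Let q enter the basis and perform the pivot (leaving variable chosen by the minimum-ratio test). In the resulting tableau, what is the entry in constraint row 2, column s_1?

-1/2

Ratio test on column q — row 1: (26/5)/(1/5) = 26; row 2: 1/2 = 1/2; row 3: (57/5)/(2/5) = 57/2. Minimum is 1/2 at row 2 (s_2 leaves); pivot element 2.
Divide row 2 by 2; eliminate column q from the other rows.
In the new row 2, the s_1 entry is the old entry divided by the pivot: (-1)/2 = -1/2.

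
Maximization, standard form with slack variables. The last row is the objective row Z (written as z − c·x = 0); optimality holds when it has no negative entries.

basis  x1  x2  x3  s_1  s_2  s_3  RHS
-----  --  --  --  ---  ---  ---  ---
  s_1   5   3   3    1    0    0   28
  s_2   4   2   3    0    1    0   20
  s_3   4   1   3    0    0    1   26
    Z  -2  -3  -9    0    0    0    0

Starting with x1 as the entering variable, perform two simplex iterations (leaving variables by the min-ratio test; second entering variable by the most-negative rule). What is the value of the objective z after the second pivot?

Ratio test on column x1 — row 1: 28/5 = 28/5; row 2: 20/4 = 5; row 3: 26/4 = 13/2. Minimum is 5 at row 2 (s_2 leaves); pivot element 4.
Pivot on row 2; the Z-row RHS becomes 0 − (-2)·5 = 10.
Next entering variable (most negative Z-row entry -15/2): x3.
Ratio test on column x3 — row 1: entry -3/4 ≤ 0; row 2: 5/(3/4) = 20/3; row 3: entry 0 ≤ 0. Minimum is 20/3 at row 2 (x1 leaves); pivot element 3/4.
After the second pivot the Z-row RHS is 10 − (-15/2)·(20/3) = 60.

60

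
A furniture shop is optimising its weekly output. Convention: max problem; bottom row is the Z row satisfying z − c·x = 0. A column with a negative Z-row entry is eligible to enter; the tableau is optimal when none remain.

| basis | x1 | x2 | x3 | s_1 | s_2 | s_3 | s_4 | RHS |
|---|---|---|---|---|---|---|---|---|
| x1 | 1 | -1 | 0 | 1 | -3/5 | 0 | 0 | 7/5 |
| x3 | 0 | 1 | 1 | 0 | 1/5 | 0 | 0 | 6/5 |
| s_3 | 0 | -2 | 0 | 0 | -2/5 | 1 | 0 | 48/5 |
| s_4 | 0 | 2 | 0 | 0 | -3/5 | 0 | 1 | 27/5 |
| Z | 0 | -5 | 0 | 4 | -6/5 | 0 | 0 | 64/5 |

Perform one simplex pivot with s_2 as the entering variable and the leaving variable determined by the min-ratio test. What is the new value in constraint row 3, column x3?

2

Ratio test on column s_2 — row 1: entry -3/5 ≤ 0; row 2: (6/5)/(1/5) = 6; row 3: entry -2/5 ≤ 0; row 4: entry -3/5 ≤ 0. Minimum is 6 at row 2 (x3 leaves); pivot element 1/5.
Divide row 2 by 1/5; eliminate column s_2 from the other rows.
Row 3 update in column x3: 0 − (-2/5)·5 = 2.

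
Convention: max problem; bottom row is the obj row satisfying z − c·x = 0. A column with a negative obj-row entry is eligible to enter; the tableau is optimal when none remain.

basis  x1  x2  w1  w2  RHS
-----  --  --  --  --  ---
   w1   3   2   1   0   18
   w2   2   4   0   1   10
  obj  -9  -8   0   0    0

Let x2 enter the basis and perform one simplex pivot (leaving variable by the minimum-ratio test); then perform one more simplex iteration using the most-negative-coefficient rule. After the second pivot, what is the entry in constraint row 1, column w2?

Ratio test on column x2 — row 1: 18/2 = 9; row 2: 10/4 = 5/2. Minimum is 5/2 at row 2 (w2 leaves); pivot element 4.
Divide row 2 by 4; eliminate column x2 from the other rows.
Second iteration: most negative obj-row entry is -5 in column x1, so x1 enters.
Ratio test on column x1 — row 1: 13/2 = 13/2; row 2: (5/2)/(1/2) = 5. Minimum is 5 at row 2 (x2 leaves); pivot element 1/2.
Divide row 2 by 1/2; eliminate column x1 from the other rows.
After both pivots, the entry at constraint row 1, column w2 is -3/2.

-3/2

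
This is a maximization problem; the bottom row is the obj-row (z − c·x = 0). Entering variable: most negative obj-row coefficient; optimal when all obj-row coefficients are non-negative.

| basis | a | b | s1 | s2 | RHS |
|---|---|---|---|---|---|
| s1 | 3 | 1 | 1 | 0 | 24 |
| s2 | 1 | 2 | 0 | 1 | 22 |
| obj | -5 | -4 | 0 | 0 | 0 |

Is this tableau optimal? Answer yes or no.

The obj-row has a negative entry -5 in column a, so it is not optimal.

no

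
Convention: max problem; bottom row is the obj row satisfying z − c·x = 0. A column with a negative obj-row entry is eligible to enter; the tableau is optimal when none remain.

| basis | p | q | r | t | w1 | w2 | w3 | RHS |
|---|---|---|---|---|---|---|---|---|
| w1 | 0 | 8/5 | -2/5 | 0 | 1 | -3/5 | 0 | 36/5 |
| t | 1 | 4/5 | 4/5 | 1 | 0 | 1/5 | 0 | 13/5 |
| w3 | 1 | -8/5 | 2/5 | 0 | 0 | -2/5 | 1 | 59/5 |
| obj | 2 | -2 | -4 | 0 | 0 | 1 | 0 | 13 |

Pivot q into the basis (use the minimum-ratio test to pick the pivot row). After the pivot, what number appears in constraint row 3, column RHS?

Ratio test on column q — row 1: (36/5)/(8/5) = 9/2; row 2: (13/5)/(4/5) = 13/4; row 3: entry -8/5 ≤ 0. Minimum is 13/4 at row 2 (t leaves); pivot element 4/5.
Divide row 2 by 4/5; eliminate column q from the other rows.
Row 3 update in column RHS: 59/5 − (-8/5)·(13/4) = 17.

17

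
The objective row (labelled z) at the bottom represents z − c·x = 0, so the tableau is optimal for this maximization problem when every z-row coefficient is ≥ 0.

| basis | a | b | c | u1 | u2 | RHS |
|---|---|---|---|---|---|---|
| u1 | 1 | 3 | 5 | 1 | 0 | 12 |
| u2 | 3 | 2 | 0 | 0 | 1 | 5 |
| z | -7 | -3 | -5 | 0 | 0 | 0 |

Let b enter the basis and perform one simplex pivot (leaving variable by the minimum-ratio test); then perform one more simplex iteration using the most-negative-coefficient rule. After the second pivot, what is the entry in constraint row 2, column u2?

1/2

Ratio test on column b — row 1: 12/3 = 4; row 2: 5/2 = 5/2. Minimum is 5/2 at row 2 (u2 leaves); pivot element 2.
Divide row 2 by 2; eliminate column b from the other rows.
Second iteration: most negative z-row entry is -5 in column c, so c enters.
Ratio test on column c — row 1: (9/2)/5 = 9/10; row 2: entry 0 ≤ 0. Minimum is 9/10 at row 1 (u1 leaves); pivot element 5.
Divide row 1 by 5; eliminate column c from the other rows.
After both pivots, the entry at constraint row 2, column u2 is 1/2.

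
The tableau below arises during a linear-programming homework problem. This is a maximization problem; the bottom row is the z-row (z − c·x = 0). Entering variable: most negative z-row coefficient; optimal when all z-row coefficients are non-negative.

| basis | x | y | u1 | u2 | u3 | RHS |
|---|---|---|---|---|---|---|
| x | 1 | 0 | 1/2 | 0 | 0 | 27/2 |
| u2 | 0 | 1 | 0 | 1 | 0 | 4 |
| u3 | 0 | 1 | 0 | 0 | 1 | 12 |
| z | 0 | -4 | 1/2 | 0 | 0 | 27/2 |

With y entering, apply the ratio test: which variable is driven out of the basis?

u2

Column y entries and ratios — x: 0 ≤ 0, skip; u2: 4/1 = 4; u3: 12/1 = 12.
Smallest ratio is 4 in the row of u2, so u2 leaves.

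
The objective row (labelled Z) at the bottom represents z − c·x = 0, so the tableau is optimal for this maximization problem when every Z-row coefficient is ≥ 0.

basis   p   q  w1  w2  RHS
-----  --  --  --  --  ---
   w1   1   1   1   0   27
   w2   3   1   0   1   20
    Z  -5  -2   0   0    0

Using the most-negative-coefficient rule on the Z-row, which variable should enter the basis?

p

Negative Z-row entries: p: -5, q: -2.
The most negative is -5 in column p, so p enters.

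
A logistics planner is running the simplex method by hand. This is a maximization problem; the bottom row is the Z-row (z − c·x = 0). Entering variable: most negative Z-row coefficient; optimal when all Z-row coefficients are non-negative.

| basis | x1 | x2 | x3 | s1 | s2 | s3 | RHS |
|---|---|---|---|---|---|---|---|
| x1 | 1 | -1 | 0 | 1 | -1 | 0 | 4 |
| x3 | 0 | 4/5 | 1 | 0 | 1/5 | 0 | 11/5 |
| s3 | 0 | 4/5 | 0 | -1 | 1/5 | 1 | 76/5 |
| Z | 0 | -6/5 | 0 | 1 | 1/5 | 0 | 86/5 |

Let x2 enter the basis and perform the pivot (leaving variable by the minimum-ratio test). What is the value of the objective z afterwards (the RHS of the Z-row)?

Ratio test on column x2 — row 1: entry -1 ≤ 0; row 2: (11/5)/(4/5) = 11/4; row 3: (76/5)/(4/5) = 19. Minimum is 11/4 at row 2 (x3 leaves); pivot element 4/5.
Pivot on row 2; the Z-row RHS becomes 86/5 − (-6/5)·(11/4) = 41/2.

41/2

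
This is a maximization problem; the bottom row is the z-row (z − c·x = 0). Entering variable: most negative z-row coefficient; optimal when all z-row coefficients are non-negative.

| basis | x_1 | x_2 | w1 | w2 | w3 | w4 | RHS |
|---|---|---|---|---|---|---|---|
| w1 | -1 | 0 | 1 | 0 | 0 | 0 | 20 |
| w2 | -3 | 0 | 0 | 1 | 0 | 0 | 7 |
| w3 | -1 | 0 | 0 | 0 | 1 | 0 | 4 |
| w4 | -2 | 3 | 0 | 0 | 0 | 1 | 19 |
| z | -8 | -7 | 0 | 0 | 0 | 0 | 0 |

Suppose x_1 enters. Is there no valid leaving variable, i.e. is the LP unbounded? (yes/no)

Every constraint-row entry in column x_1 is ≤ 0, so increasing x_1 is unbounded.

yes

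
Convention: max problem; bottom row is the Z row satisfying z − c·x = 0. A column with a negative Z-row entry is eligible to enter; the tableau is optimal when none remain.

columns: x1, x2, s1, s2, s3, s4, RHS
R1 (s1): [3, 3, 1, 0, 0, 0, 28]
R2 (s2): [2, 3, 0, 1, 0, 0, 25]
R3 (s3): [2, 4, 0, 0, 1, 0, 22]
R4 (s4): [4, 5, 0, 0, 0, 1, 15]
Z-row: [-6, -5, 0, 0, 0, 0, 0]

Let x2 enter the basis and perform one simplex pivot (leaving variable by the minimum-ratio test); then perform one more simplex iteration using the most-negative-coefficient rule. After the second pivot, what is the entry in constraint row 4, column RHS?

Ratio test on column x2 — row 1: 28/3 = 28/3; row 2: 25/3 = 25/3; row 3: 22/4 = 11/2; row 4: 15/5 = 3. Minimum is 3 at row 4 (s4 leaves); pivot element 5.
Divide row 4 by 5; eliminate column x2 from the other rows.
Second iteration: most negative Z-row entry is -2 in column x1, so x1 enters.
Ratio test on column x1 — row 1: 19/(3/5) = 95/3; row 2: entry -2/5 ≤ 0; row 3: entry -6/5 ≤ 0; row 4: 3/(4/5) = 15/4. Minimum is 15/4 at row 4 (x2 leaves); pivot element 4/5.
Divide row 4 by 4/5; eliminate column x1 from the other rows.
After both pivots, the entry at constraint row 4, column RHS is 15/4.

15/4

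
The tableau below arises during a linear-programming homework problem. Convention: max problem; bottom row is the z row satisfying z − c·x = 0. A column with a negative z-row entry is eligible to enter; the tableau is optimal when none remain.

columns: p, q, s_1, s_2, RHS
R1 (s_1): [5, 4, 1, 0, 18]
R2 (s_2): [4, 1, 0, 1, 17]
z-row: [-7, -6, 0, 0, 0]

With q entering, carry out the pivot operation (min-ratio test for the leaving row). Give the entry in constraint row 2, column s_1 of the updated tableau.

Ratio test on column q — row 1: 18/4 = 9/2; row 2: 17/1 = 17. Minimum is 9/2 at row 1 (s_1 leaves); pivot element 4.
Divide row 1 by 4; eliminate column q from the other rows.
Row 2 update in column s_1: 0 − 1·(1/4) = -1/4.

-1/4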